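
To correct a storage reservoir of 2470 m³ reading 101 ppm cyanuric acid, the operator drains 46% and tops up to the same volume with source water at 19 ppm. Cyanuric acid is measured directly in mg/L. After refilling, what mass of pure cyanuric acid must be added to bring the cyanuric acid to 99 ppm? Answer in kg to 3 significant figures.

88.2 kg

Volume: 2470 m³ = 2,470,000 L.
After draining 46% and refilling: 101 × 0.54 + 19 × 0.46 = 63.28 ppm.
Deficit to target: 99 − 63.28 = 35.72 mg/L.
Mass: 35.72 mg/L × 2,470,000 L = 88,230 g cyanuric acid.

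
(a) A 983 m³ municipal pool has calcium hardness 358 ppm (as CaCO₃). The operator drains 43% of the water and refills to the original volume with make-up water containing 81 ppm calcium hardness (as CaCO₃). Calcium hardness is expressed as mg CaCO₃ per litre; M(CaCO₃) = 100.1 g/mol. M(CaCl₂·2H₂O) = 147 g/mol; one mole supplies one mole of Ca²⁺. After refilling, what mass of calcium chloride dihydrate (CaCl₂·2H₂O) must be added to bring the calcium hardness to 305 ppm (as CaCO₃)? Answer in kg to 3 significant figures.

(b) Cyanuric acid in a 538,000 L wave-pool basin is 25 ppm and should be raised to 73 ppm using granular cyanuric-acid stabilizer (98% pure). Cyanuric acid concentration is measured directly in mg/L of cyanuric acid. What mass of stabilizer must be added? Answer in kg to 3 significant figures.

(a) 95.4 kg; (b) 26.4 kg

(a) Volume: 983 m³ = 983,000 L.
(a) After draining 43% and refilling: 358 × 0.57 + 81 × 0.43 = 238.89 ppm.
(a) Deficit to target: 305 − 238.89 = 66.11 mg/L.
(a) As CaCO₃: 66.11 mg/L × 983,000 L = 64,990 g; ÷ 100.1 = 649.2 mol Ca²⁺.
(a) Mass: 649.2 × 147 = 95,430 g.

(b) CYA to add: (73 − 25) = 48 mg/L × 538,000 L = 25,820 g cyanuric acid.
(b) At 98% purity: 25,820 / 0.98 = 26,350 g product.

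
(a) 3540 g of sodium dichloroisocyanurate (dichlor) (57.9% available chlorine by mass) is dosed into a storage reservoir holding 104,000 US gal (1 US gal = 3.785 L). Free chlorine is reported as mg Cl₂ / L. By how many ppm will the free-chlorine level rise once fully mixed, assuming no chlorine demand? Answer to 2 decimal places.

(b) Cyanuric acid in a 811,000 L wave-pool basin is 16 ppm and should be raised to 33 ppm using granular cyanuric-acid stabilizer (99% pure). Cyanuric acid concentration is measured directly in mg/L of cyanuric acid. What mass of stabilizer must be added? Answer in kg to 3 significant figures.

(a) 5.21 ppm; (b) 13.9 kg

(a) Volume: 104,000 US gal × 3.785 L/gal = 393,640 L.
(a) Available chlorine delivered: 3540 g × 0.579 = 2050 g as Cl₂.
(a) Concentration rise: 2050 g / 393,640 L = 5.207 mg/L = 5.21 ppm.

(b) CYA to add: (33 − 16) = 17 mg/L × 811,000 L = 13,790 g cyanuric acid.
(b) At 99% purity: 13,790 / 0.99 = 13,930 g product.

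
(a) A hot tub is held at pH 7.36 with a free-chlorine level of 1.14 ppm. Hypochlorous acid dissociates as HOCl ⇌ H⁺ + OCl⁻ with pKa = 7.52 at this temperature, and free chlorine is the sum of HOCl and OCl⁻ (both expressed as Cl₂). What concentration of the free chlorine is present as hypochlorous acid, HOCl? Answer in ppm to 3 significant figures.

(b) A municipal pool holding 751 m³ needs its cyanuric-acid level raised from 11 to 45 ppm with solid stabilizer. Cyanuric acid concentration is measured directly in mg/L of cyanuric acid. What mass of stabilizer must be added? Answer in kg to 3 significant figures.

(a) 0.674 ppm; (b) 25.5 kg

(a) [OCl⁻]/[HOCl] = 10^(pH − pKa) = 10^(7.36 − 7.52) = 10^-0.16 = 0.6918.
(a) Fraction as HOCl = 1 / (1 + 0.6918) = 0.5911.
(a) HOCl = 0.5911 × 1.14 ppm = 0.6738 ppm.

(b) Volume: 751 m³ = 751,000 L.
(b) CYA to add: (45 − 11) = 34 mg/L × 751,000 L = 25,530 g cyanuric acid.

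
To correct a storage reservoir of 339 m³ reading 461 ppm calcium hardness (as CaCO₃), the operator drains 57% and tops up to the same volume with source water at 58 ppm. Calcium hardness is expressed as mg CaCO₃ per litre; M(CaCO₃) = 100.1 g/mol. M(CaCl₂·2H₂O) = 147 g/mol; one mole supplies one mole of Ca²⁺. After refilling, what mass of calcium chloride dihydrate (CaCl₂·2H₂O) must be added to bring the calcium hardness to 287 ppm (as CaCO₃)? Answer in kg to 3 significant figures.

27.7 kg

Volume: 339 m³ = 339,000 L.
After draining 57% and refilling: 461 × 0.43 + 58 × 0.57 = 231.29 ppm.
Deficit to target: 287 − 231.29 = 55.71 mg/L.
As CaCO₃: 55.71 mg/L × 339,000 L = 18,890 g; ÷ 100.1 = 188.7 mol Ca²⁺.
Mass: 188.7 × 147 = 27,730 g.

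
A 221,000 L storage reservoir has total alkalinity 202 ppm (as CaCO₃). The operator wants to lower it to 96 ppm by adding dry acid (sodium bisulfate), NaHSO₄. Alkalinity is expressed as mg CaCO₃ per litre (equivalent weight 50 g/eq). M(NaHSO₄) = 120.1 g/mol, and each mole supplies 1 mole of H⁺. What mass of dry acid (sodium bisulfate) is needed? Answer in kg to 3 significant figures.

56.3 kg

Alkalinity to neutralize: (202 − 96) = 106 mg/L as CaCO₃ × 221,000 L = 23,430 g as CaCO₃.
Equivalents of H⁺ required: 23,430 ÷ 50 g/eq = 468.5 eq = 468.5 mol NaHSO₄.
Mass of NaHSO₄: 468.5 × 120.1 = 56,270 g.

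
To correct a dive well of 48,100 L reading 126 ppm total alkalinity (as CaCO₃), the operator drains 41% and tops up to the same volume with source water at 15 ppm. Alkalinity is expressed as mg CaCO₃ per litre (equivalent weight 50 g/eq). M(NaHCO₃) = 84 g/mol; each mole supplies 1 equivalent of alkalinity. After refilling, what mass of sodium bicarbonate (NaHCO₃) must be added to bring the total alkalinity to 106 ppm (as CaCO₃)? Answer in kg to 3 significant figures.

2.06 kg

After draining 41% and refilling: 126 × 0.59 + 15 × 0.41 = 80.49 ppm.
Deficit to target: 106 − 80.49 = 25.51 mg/L.
As CaCO₃: 25.51 mg/L × 48,100 L = 1227 g; ÷ 50 g/eq ÷ 1 = 24.54 mol NaHCO₃.
Mass: 24.54 × 84 = 2061 g.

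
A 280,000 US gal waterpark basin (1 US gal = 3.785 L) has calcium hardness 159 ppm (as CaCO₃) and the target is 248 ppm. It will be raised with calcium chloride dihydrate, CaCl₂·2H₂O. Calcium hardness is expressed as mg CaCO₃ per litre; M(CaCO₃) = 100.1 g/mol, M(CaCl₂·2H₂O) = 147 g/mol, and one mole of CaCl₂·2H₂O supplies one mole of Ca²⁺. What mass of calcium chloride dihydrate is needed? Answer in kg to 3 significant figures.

Volume: 280,000 US gal × 3.785 L/gal = 1,059,800 L.
Hardness to add: (248 − 159) = 89 mg/L as CaCO₃ × 1,059,800 L = 94,320 g as CaCO₃.
Moles of Ca²⁺ (1 mol Ca²⁺ ≡ 1 mol CaCO₃): 94,320 / 100.1 g/mol = 942.3 mol.
Mass of CaCl₂·2H₂O: 942.3 × 147 = 138,500 g.

139 kg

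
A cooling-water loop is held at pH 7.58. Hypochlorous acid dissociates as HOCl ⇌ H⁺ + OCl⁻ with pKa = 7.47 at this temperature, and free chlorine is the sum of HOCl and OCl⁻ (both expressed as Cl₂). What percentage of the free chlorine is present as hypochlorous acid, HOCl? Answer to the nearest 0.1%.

[OCl⁻]/[HOCl] = 10^(pH − pKa) = 10^(7.58 − 7.47) = 10^0.11 = 1.288.
Fraction as HOCl = 1 / (1 + 1.288) = 0.437.

43.7%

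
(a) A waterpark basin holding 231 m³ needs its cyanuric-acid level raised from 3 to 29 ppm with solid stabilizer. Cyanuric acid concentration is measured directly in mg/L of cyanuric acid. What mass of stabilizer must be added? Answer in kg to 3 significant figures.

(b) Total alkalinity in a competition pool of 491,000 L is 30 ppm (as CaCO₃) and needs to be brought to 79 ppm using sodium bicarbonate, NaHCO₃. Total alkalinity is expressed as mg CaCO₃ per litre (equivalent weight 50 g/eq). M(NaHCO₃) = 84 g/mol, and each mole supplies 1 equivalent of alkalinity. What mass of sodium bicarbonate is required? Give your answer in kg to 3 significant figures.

(a) Volume: 231 m³ = 231,000 L.
(a) CYA to add: (29 − 3) = 26 mg/L × 231,000 L = 6006 g cyanuric acid.

(b) Alkalinity to add: (79 − 30) = 49 mg/L as CaCO₃ × 491,000 L = 24,060 g as CaCO₃.
(b) Equivalents: 24,060 g ÷ 50 g/eq = 481.2 eq.
(b) NaHCO₃ supplies 1 eq per mole → 481.2 mol.
(b) Mass: 481.2 mol × 84 g/mol = 40,420 g.

(a) 6.01 kg; (b) 40.4 kg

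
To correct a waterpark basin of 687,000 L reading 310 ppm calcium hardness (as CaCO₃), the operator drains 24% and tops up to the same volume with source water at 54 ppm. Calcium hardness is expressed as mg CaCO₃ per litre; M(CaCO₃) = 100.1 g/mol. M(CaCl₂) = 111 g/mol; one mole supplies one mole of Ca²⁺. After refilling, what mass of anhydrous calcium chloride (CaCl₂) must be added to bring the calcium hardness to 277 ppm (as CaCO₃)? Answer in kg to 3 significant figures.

21.7 kg

After draining 24% and refilling: 310 × 0.76 + 54 × 0.24 = 248.56 ppm.
Deficit to target: 277 − 248.56 = 28.44 mg/L.
As CaCO₃: 28.44 mg/L × 687,000 L = 19,540 g; ÷ 100.1 = 195.2 mol Ca²⁺.
Mass: 195.2 × 111 = 21,670 g.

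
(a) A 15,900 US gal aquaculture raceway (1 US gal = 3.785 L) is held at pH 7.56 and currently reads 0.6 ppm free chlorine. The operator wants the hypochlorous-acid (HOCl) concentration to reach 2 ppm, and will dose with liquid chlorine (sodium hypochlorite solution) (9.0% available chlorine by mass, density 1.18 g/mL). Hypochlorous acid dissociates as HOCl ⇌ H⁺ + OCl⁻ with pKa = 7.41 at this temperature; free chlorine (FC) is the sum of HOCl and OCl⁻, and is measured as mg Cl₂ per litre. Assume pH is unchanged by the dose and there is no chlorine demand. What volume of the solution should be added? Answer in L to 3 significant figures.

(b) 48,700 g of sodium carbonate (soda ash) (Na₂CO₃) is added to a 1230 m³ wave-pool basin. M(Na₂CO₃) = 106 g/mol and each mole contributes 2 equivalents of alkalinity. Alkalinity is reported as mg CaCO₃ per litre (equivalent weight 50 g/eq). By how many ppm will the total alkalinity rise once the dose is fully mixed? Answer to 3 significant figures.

(a) 2.39 L; (b) 37.4 ppm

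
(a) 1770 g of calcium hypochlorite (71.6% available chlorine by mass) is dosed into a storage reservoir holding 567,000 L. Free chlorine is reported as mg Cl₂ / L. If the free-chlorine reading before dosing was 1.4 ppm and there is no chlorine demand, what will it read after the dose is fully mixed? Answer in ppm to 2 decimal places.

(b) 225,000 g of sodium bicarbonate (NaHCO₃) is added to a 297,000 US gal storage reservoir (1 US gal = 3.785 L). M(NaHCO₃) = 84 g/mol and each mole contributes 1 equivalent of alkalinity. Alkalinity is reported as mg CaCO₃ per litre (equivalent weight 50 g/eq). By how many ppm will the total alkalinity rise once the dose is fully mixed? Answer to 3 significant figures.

(a) 3.64 ppm; (b) 119 ppm

(a) Available chlorine delivered: 1770 g × 0.716 = 1267 g as Cl₂.
(a) Concentration rise: 1267 g / 567,000 L = 2.235 mg/L = 2.24 ppm.
(a) Final FC: 1.4 + 2.24 = 3.64 ppm.

(b) Volume: 297,000 US gal × 3.785 L/gal = 1,124,145 L.
(b) Moles of NaHCO₃: 225,000 g ÷ 84 g/mol = 2679 mol → 2679 eq of alkalinity.
(b) As CaCO₃: 2679 eq × 50 g/eq = 133,900 g.
(b) Rise: 133,900 g / 1,124,145 L × 1000 = 119.1 mg/L.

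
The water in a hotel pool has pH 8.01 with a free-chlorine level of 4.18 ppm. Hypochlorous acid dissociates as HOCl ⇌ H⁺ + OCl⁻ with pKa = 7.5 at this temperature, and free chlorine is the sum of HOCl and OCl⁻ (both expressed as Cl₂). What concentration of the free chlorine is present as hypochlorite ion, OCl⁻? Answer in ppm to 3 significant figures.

3.19 ppm

[OCl⁻]/[HOCl] = 10^(pH − pKa) = 10^(8.01 − 7.5) = 10^0.51 = 3.236.
Fraction as HOCl = 1 / (1 + 3.236) = 0.2361.
OCl⁻ = (1 − 0.2361) × 4.18 ppm = 3.193 ppm.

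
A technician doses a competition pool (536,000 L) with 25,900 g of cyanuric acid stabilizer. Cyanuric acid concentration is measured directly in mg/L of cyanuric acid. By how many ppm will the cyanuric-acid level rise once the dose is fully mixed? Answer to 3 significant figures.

48.3 ppm

Rise: 25,900 g / 536,000 L × 1000 = 48.32 mg/L.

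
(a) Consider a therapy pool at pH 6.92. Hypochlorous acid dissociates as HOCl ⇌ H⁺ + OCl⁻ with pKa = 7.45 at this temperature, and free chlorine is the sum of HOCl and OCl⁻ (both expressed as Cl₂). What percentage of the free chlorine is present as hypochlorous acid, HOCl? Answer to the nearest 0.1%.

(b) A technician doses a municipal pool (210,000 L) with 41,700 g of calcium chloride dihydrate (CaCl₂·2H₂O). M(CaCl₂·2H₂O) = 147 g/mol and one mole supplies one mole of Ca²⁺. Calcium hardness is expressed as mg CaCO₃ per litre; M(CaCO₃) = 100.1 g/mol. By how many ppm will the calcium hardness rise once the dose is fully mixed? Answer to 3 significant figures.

(a) 77.2%; (b) 135 ppm

(a) [OCl⁻]/[HOCl] = 10^(pH − pKa) = 10^(6.92 − 7.45) = 10^-0.53 = 0.2951.
(a) Fraction as HOCl = 1 / (1 + 0.2951) = 0.7721.

(b) Moles of Ca²⁺: 41,700 g ÷ 147 g/mol = 283.7 mol.
(b) As CaCO₃: 283.7 mol × 100.1 g/mol = 28,400 g.
(b) Rise: 28,400 g / 210,000 L × 1000 = 135.2 mg/L.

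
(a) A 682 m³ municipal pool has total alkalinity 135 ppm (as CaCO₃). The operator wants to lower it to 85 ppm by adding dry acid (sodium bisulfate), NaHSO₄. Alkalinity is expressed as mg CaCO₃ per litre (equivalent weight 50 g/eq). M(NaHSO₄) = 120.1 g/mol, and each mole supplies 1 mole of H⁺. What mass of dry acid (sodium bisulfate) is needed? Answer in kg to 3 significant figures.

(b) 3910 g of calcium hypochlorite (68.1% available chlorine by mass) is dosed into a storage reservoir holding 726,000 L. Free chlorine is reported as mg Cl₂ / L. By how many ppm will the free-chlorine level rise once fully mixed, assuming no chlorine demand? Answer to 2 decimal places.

(a) Volume: 682 m³ = 682,000 L.
(a) Alkalinity to neutralize: (135 − 85) = 50 mg/L as CaCO₃ × 682,000 L = 34,100 g as CaCO₃.
(a) Equivalents of H⁺ required: 34,100 ÷ 50 g/eq = 682 eq = 682 mol NaHSO₄.
(a) Mass of NaHSO₄: 682 × 120.1 = 81,910 g.

(b) Available chlorine delivered: 3910 g × 0.681 = 2663 g as Cl₂.
(b) Concentration rise: 2663 g / 726,000 L = 3.668 mg/L = 3.67 ppm.

(a) 81.9 kg; (b) 3.67 ppm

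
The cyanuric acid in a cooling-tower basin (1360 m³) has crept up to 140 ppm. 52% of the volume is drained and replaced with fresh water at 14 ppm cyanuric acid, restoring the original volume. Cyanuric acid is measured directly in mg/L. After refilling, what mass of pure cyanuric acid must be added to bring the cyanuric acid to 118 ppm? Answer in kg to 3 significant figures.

Volume: 1360 m³ = 1,360,000 L.
After draining 52% and refilling: 140 × 0.48 + 14 × 0.52 = 74.48 ppm.
Deficit to target: 118 − 74.48 = 43.52 mg/L.
Mass: 43.52 mg/L × 1,360,000 L = 59,190 g cyanuric acid.

59.2 kg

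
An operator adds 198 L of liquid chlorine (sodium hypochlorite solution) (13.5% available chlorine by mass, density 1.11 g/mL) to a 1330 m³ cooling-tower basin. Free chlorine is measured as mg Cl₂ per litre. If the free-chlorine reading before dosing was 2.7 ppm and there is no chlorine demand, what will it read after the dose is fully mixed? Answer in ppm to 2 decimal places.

Volume: 1330 m³ = 1,330,000 L.
Mass of solution: 198 L × 1000 mL/L × 1.11 g/mL = 219,800 g.
Available chlorine delivered: 219,800 g × 0.135 = 29,670 g as Cl₂.
Concentration rise: 29,670 g / 1,330,000 L = 22.31 mg/L = 22.31 ppm.
Final FC: 2.7 + 22.31 = 25.01 ppm.

25.01 ppm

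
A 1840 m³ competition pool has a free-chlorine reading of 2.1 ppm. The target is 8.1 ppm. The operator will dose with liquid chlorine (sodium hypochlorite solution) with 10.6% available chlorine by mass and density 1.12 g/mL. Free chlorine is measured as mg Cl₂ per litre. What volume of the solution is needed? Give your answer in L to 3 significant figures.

Volume: 1840 m³ = 1,840,000 L.
Chlorine deficit: 8.1 − 2.1 = 6 ppm = 6 mg/L as Cl₂.
Cl₂ equivalent needed: 6 mg/L × 1,840,000 L = 11,040,000 mg = 11,040 g.
Product at 10.6% available chlorine: 11,040 / 0.106 = 104,200 g.
Volume at density 1.12 g/mL: 104,200 g ÷ 1.12 g/mL = 92,990 mL.

93.0 L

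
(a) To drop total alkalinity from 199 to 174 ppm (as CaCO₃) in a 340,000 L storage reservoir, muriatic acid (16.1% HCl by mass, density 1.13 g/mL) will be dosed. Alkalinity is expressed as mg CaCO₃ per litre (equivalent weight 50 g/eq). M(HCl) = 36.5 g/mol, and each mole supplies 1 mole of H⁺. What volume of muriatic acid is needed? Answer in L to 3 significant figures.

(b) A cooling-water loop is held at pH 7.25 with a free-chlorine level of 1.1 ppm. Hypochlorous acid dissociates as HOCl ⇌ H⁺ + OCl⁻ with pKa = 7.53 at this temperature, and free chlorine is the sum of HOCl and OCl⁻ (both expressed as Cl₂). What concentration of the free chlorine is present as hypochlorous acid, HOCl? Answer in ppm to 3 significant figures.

(a) Alkalinity to neutralize: (199 − 174) = 25 mg/L as CaCO₃ × 340,000 L = 8500 g as CaCO₃.
(a) Equivalents of H⁺ required: 8500 ÷ 50 g/eq = 170 eq = 170 mol HCl.
(a) Mass of HCl: 170 × 36.5 = 6205 g.
(a) Mass of 16.1% solution: 6205 / 0.161 = 38,540 g.
(a) Volume: 38,540 g ÷ 1.13 g/mL = 34,110 mL.

(b) [OCl⁻]/[HOCl] = 10^(pH − pKa) = 10^(7.25 − 7.53) = 10^-0.28 = 0.5248.
(b) Fraction as HOCl = 1 / (1 + 0.5248) = 0.6558.
(b) HOCl = 0.6558 × 1.1 ppm = 0.7214 ppm.

(a) 34.1 L; (b) 0.721 ppm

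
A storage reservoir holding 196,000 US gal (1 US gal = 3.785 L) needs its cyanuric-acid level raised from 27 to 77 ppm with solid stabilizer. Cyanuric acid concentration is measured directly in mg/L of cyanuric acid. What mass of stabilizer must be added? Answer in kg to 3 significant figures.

37.1 kg

Volume: 196,000 US gal × 3.785 L/gal = 741,860 L.
CYA to add: (77 − 27) = 50 mg/L × 741,860 L = 37,090 g cyanuric acid.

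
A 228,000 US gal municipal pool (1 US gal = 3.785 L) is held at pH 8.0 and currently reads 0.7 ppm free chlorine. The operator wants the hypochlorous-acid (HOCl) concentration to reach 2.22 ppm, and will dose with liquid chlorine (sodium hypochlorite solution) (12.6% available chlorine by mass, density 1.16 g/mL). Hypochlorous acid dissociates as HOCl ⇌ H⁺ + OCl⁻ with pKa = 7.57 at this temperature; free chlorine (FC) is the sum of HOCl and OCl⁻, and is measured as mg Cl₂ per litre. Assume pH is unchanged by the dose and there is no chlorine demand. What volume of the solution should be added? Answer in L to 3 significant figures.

Volume: 228,000 US gal × 3.785 L/gal = 862,980 L.
[OCl⁻]/[HOCl] = 10^(pH − pKa) = 10^(8.0 − 7.57) = 2.692; fraction as HOCl = 1/(1 + 2.692) = 0.2709.
Free chlorine required for 2.22 ppm HOCl: 2.22 / 0.2709 = 8.195 ppm.
FC to add: 8.195 − 0.7 = 7.495 mg/L as Cl₂.
Cl₂ equivalent: 7.495 mg/L × 862,980 L = 6468 g.
Product at 12.6% available Cl: 6468 / 0.126 = 51,340 g.
Volume: 51,340 g ÷ 1.16 g/mL = 44,250 mL.

44.3 L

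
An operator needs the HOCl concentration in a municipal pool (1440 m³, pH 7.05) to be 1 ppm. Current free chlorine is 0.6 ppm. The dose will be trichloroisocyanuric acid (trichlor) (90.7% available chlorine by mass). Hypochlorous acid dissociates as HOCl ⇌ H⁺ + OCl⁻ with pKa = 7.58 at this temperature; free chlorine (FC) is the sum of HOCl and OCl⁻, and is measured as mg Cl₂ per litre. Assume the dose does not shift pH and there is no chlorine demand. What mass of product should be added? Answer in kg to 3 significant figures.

Volume: 1440 m³ = 1,440,000 L.
[OCl⁻]/[HOCl] = 10^(pH − pKa) = 10^(7.05 − 7.58) = 0.2951; fraction as HOCl = 1/(1 + 0.2951) = 0.7721.
Free chlorine required for 1 ppm HOCl: 1 / 0.7721 = 1.295 ppm.
FC to add: 1.295 − 0.6 = 0.6951 mg/L as Cl₂.
Cl₂ equivalent: 0.6951 mg/L × 1,440,000 L = 1001 g.
Product at 90.7% available Cl: 1001 / 0.907 = 1104 g.

1.10 kg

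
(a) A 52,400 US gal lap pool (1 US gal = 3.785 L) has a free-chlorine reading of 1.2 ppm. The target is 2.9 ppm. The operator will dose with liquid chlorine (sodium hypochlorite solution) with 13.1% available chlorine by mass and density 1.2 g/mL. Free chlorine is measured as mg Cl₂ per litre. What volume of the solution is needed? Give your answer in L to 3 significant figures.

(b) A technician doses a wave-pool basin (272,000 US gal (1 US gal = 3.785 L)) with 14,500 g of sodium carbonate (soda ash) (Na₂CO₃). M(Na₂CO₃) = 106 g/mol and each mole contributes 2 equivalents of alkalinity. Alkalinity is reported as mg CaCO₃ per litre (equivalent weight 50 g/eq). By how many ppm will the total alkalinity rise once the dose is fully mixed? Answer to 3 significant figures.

(a) 2.14 L; (b) 13.3 ppm

(a) Volume: 52,400 US gal × 3.785 L/gal = 198,334 L.
(a) Chlorine deficit: 2.9 − 1.2 = 1.7 ppm = 1.7 mg/L as Cl₂.
(a) Cl₂ equivalent needed: 1.7 mg/L × 198,334 L = 337,200 mg = 337.2 g.
(a) Product at 13.1% available chlorine: 337.2 / 0.131 = 2574 g.
(a) Volume at density 1.2 g/mL: 2574 g ÷ 1.2 g/mL = 2145 mL.

(b) Volume: 272,000 US gal × 3.785 L/gal = 1,029,520 L.
(b) Moles of Na₂CO₃: 14,500 g ÷ 106 g/mol = 136.8 mol → 273.6 eq of alkalinity.
(b) As CaCO₃: 273.6 eq × 50 g/eq = 13,680 g.
(b) Rise: 13,680 g / 1,029,520 L × 1000 = 13.29 mg/L.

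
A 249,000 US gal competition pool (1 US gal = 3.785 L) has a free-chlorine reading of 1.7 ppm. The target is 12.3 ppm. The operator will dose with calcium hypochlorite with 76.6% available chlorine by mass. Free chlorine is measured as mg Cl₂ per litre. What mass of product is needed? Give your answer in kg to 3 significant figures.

13.0 kg

Volume: 249,000 US gal × 3.785 L/gal = 942,465 L.
Chlorine deficit: 12.3 − 1.7 = 10.6 ppm = 10.6 mg/L as Cl₂.
Cl₂ equivalent needed: 10.6 mg/L × 942,465 L = 9,990,000 mg = 9990 g.
Product at 76.6% available chlorine: 9990 / 0.766 = 13,040 g.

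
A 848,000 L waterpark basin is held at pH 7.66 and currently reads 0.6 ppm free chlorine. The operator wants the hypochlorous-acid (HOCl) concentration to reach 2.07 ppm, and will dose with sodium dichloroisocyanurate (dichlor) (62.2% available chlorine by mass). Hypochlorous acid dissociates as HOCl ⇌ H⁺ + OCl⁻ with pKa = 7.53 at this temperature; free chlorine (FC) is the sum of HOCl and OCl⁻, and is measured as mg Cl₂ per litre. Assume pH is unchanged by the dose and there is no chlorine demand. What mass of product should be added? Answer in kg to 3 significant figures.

5.81 kg

[OCl⁻]/[HOCl] = 10^(pH − pKa) = 10^(7.66 − 7.53) = 1.349; fraction as HOCl = 1/(1 + 1.349) = 0.4257.
Free chlorine required for 2.07 ppm HOCl: 2.07 / 0.4257 = 4.862 ppm.
FC to add: 4.862 − 0.6 = 4.262 mg/L as Cl₂.
Cl₂ equivalent: 4.262 mg/L × 848,000 L = 3614 g.
Product at 62.2% available Cl: 3614 / 0.622 = 5811 g.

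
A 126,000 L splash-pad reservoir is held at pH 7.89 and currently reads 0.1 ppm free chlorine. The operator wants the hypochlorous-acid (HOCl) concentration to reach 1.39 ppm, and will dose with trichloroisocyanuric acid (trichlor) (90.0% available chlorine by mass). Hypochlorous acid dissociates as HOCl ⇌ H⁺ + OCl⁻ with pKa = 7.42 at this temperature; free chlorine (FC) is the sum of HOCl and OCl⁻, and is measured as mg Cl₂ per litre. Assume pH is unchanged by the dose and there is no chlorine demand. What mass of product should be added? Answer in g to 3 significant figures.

755 g

[OCl⁻]/[HOCl] = 10^(pH − pKa) = 10^(7.89 − 7.42) = 2.951; fraction as HOCl = 1/(1 + 2.951) = 0.2531.
Free chlorine required for 1.39 ppm HOCl: 1.39 / 0.2531 = 5.492 ppm.
FC to add: 5.492 − 0.1 = 5.392 mg/L as Cl₂.
Cl₂ equivalent: 5.392 mg/L × 126,000 L = 679.4 g.
Product at 90.0% available Cl: 679.4 / 0.9 = 754.9 g.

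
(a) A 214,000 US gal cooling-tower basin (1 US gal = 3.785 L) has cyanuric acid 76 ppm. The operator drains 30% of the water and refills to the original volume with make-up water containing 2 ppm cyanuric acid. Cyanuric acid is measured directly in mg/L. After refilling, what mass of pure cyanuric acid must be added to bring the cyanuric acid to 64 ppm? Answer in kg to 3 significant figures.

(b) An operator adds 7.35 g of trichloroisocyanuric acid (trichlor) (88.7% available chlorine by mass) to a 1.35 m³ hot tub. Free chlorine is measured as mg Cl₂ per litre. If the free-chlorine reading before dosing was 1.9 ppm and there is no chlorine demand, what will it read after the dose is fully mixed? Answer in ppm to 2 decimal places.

(a) 8.26 kg; (b) 6.73 ppm

(a) Volume: 214,000 US gal × 3.785 L/gal = 809,990 L.
(a) After draining 30% and refilling: 76 × 0.70 + 2 × 0.30 = 53.8 ppm.
(a) Deficit to target: 64 − 53.8 = 10.2 mg/L.
(a) Mass: 10.2 mg/L × 809,990 L = 8262 g cyanuric acid.

(b) Volume: 1.35 m³ = 1,350 L.
(b) Available chlorine delivered: 7.35 g × 0.887 = 6.519 g as Cl₂.
(b) Concentration rise: 6.519 g / 1,350 L = 4.829 mg/L = 4.83 ppm.
(b) Final FC: 1.9 + 4.83 = 6.73 ppm.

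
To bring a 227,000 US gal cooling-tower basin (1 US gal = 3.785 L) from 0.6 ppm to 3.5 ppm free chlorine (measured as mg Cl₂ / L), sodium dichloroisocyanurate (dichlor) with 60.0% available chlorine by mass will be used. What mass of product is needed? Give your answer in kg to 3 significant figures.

4.15 kg

Volume: 227,000 US gal × 3.785 L/gal = 859,195 L.
Chlorine deficit: 3.5 − 0.6 = 2.9 ppm = 2.9 mg/L as Cl₂.
Cl₂ equivalent needed: 2.9 mg/L × 859,195 L = 2,492,000 mg = 2492 g.
Product at 60.0% available chlorine: 2492 / 0.6 = 4153 g.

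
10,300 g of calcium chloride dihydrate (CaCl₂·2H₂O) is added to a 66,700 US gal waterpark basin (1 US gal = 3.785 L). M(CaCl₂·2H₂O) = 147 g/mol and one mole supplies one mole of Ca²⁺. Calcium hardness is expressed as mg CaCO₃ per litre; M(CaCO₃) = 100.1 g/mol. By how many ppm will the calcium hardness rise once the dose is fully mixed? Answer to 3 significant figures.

Volume: 66,700 US gal × 3.785 L/gal = 252,460 L.
Moles of Ca²⁺: 10,300 g ÷ 147 g/mol = 70.07 mol.
As CaCO₃: 70.07 mol × 100.1 g/mol = 7014 g.
Rise: 7014 g / 252,460 L × 1000 = 27.78 mg/L.

27.8 ppm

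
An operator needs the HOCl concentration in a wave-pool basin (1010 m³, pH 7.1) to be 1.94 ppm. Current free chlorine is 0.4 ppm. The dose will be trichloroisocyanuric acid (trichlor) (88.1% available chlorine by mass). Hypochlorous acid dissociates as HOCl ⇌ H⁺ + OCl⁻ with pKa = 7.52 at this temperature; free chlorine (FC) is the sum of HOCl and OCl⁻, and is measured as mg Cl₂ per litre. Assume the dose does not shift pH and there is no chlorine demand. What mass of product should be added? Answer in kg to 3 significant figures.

Volume: 1010 m³ = 1,010,000 L.
[OCl⁻]/[HOCl] = 10^(pH − pKa) = 10^(7.1 − 7.52) = 0.3802; fraction as HOCl = 1/(1 + 0.3802) = 0.7245.
Free chlorine required for 1.94 ppm HOCl: 1.94 / 0.7245 = 2.678 ppm.
FC to add: 2.678 − 0.4 = 2.278 mg/L as Cl₂.
Cl₂ equivalent: 2.278 mg/L × 1,010,000 L = 2300 g.
Product at 88.1% available Cl: 2300 / 0.881 = 2611 g.

2.61 kg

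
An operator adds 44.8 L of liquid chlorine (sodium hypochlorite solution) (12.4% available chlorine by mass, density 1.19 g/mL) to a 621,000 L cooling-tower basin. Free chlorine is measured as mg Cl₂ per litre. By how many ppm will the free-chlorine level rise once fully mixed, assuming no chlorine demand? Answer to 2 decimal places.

Mass of solution: 44.8 L × 1000 mL/L × 1.19 g/mL = 53,310 g.
Available chlorine delivered: 53,310 g × 0.124 = 6611 g as Cl₂.
Concentration rise: 6611 g / 621,000 L = 10.65 mg/L = 10.65 ppm.

10.65 ppm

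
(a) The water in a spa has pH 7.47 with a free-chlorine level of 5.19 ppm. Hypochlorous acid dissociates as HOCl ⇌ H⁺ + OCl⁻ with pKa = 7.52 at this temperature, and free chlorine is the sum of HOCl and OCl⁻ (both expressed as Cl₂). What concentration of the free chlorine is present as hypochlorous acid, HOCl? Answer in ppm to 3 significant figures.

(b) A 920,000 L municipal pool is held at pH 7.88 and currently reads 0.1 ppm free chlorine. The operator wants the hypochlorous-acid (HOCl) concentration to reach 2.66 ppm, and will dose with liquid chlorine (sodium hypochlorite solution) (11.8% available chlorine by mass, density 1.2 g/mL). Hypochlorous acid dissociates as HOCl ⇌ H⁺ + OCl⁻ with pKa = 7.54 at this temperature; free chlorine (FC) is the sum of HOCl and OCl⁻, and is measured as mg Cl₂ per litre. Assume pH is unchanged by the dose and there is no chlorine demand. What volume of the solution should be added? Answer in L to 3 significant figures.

(a) [OCl⁻]/[HOCl] = 10^(pH − pKa) = 10^(7.47 − 7.52) = 10^-0.05 = 0.8913.
(a) Fraction as HOCl = 1 / (1 + 0.8913) = 0.5288.
(a) HOCl = 0.5288 × 5.19 ppm = 2.744 ppm.

(b) [OCl⁻]/[HOCl] = 10^(pH − pKa) = 10^(7.88 − 7.54) = 2.188; fraction as HOCl = 1/(1 + 2.188) = 0.3137.
(b) Free chlorine required for 2.66 ppm HOCl: 2.66 / 0.3137 = 8.479 ppm.
(b) FC to add: 8.479 − 0.1 = 8.379 mg/L as Cl₂.
(b) Cl₂ equivalent: 8.379 mg/L × 920,000 L = 7709 g.
(b) Product at 11.8% available Cl: 7709 / 0.118 = 65,330 g.
(b) Volume: 65,330 g ÷ 1.2 g/mL = 54,440 mL.

(a) 2.74 ppm; (b) 54.4 L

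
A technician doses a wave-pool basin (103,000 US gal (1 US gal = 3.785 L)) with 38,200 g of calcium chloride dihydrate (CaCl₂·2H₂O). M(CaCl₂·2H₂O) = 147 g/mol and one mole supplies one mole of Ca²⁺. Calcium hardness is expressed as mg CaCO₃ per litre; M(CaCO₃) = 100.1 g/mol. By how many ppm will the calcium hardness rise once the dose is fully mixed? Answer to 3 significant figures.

66.7 ppm

Volume: 103,000 US gal × 3.785 L/gal = 389,855 L.
Moles of Ca²⁺: 38,200 g ÷ 147 g/mol = 259.9 mol.
As CaCO₃: 259.9 mol × 100.1 g/mol = 26,010 g.
Rise: 26,010 g / 389,855 L × 1000 = 66.72 mg/L.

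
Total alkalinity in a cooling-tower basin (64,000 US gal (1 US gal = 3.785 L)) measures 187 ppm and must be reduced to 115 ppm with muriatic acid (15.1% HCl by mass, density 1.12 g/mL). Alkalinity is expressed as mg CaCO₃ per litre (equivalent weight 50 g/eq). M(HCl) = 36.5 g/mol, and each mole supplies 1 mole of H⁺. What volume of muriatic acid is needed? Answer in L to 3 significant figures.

Volume: 64,000 US gal × 3.785 L/gal = 242,240 L.
Alkalinity to neutralize: (187 − 115) = 72 mg/L as CaCO₃ × 242,240 L = 17,440 g as CaCO₃.
Equivalents of H⁺ required: 17,440 ÷ 50 g/eq = 348.8 eq = 348.8 mol HCl.
Mass of HCl: 348.8 × 36.5 = 12,730 g.
Mass of 15.1% solution: 12,730 / 0.151 = 84,320 g.
Volume: 84,320 g ÷ 1.12 g/mL = 75,280 mL.

75.3 L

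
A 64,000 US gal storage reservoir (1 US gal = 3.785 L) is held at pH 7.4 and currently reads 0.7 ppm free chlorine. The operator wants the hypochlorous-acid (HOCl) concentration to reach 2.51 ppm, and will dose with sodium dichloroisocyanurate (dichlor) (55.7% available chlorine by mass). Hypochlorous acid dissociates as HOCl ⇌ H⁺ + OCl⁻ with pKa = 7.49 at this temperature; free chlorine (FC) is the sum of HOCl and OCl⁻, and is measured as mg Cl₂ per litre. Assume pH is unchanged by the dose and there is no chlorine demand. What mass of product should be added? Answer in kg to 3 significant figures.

Volume: 64,000 US gal × 3.785 L/gal = 242,240 L.
[OCl⁻]/[HOCl] = 10^(pH − pKa) = 10^(7.4 − 7.49) = 0.8128; fraction as HOCl = 1/(1 + 0.8128) = 0.5516.
Free chlorine required for 2.51 ppm HOCl: 2.51 / 0.5516 = 4.55 ppm.
FC to add: 4.55 − 0.7 = 3.85 mg/L as Cl₂.
Cl₂ equivalent: 3.85 mg/L × 242,240 L = 932.7 g.
Product at 55.7% available Cl: 932.7 / 0.557 = 1674 g.

1.67 kg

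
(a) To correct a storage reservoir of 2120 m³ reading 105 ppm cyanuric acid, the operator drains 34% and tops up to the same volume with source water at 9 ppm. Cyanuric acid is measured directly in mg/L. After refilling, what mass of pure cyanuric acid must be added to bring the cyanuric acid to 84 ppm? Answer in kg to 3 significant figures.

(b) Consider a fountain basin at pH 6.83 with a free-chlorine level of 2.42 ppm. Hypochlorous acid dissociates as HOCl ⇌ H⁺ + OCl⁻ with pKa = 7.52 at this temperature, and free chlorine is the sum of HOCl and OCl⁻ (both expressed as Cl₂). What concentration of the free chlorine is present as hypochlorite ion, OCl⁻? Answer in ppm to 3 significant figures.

(a) Volume: 2120 m³ = 2,120,000 L.
(a) After draining 34% and refilling: 105 × 0.66 + 9 × 0.34 = 72.36 ppm.
(a) Deficit to target: 84 − 72.36 = 11.64 mg/L.
(a) Mass: 11.64 mg/L × 2,120,000 L = 24,680 g cyanuric acid.

(b) [OCl⁻]/[HOCl] = 10^(pH − pKa) = 10^(6.83 − 7.52) = 10^-0.69 = 0.2042.
(b) Fraction as HOCl = 1 / (1 + 0.2042) = 0.8304.
(b) OCl⁻ = (1 − 0.8304) × 2.42 ppm = 0.4103 ppm.

(a) 24.7 kg; (b) 0.410 ppm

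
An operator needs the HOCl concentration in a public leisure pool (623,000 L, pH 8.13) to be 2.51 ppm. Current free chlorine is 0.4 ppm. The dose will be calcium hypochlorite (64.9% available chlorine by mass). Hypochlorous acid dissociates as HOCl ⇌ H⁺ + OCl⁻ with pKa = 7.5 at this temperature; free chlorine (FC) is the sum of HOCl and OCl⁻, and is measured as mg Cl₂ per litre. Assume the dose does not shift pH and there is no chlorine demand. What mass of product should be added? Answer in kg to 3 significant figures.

12.3 kg

[OCl⁻]/[HOCl] = 10^(pH − pKa) = 10^(8.13 − 7.5) = 4.266; fraction as HOCl = 1/(1 + 4.266) = 0.1899.
Free chlorine required for 2.51 ppm HOCl: 2.51 / 0.1899 = 13.22 ppm.
FC to add: 13.22 − 0.4 = 12.82 mg/L as Cl₂.
Cl₂ equivalent: 12.82 mg/L × 623,000 L = 7985 g.
Product at 64.9% available Cl: 7985 / 0.649 = 12,300 g.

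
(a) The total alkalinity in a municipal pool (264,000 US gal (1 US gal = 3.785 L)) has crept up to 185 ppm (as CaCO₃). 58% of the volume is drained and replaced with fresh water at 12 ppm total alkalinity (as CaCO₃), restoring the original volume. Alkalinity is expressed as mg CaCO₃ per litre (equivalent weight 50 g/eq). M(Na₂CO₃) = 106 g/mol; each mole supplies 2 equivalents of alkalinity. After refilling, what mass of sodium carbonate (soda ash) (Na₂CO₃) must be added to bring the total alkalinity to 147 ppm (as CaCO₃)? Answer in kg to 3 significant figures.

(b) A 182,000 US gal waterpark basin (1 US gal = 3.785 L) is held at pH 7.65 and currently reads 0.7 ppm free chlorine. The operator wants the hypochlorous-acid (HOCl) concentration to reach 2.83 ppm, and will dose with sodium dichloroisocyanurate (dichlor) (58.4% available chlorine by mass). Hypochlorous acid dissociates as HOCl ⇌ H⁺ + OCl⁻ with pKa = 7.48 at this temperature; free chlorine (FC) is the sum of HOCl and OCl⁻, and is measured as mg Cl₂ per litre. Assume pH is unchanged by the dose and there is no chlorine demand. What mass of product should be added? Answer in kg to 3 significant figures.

(a) 66.0 kg; (b) 7.45 kg

(a) Volume: 264,000 US gal × 3.785 L/gal = 999,240 L.
(a) After draining 58% and refilling: 185 × 0.42 + 12 × 0.58 = 84.66 ppm.
(a) Deficit to target: 147 − 84.66 = 62.34 mg/L.
(a) As CaCO₃: 62.34 mg/L × 999,240 L = 62,290 g; ÷ 50 g/eq ÷ 2 = 622.9 mol Na₂CO₃.
(a) Mass: 622.9 × 106 = 66,030 g.

(b) Volume: 182,000 US gal × 3.785 L/gal = 688,870 L.
(b) [OCl⁻]/[HOCl] = 10^(pH − pKa) = 10^(7.65 − 7.48) = 1.479; fraction as HOCl = 1/(1 + 1.479) = 0.4034.
(b) Free chlorine required for 2.83 ppm HOCl: 2.83 / 0.4034 = 7.016 ppm.
(b) FC to add: 7.016 − 0.7 = 6.316 mg/L as Cl₂.
(b) Cl₂ equivalent: 6.316 mg/L × 688,870 L = 4351 g.
(b) Product at 58.4% available Cl: 4351 / 0.584 = 7450 g.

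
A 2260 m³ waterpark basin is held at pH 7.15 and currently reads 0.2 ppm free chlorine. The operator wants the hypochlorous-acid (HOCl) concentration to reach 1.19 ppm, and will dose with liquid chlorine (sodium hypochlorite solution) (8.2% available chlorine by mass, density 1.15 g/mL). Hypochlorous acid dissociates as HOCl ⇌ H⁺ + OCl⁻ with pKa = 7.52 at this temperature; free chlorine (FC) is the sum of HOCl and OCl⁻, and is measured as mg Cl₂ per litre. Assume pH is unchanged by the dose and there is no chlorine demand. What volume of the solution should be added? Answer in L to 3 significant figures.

Volume: 2260 m³ = 2,260,000 L.
[OCl⁻]/[HOCl] = 10^(pH − pKa) = 10^(7.15 − 7.52) = 0.4266; fraction as HOCl = 1/(1 + 0.4266) = 0.701.
Free chlorine required for 1.19 ppm HOCl: 1.19 / 0.701 = 1.698 ppm.
FC to add: 1.698 − 0.2 = 1.498 mg/L as Cl₂.
Cl₂ equivalent: 1.498 mg/L × 2,260,000 L = 3385 g.
Product at 8.2% available Cl: 3385 / 0.082 = 41,280 g.
Volume: 41,280 g ÷ 1.15 g/mL = 35,890 mL.

35.9 L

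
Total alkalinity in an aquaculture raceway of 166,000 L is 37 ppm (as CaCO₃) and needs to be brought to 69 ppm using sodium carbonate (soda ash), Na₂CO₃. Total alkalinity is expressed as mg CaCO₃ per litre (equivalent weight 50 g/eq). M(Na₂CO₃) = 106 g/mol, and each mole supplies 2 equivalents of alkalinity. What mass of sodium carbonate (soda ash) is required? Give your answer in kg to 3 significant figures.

5.63 kg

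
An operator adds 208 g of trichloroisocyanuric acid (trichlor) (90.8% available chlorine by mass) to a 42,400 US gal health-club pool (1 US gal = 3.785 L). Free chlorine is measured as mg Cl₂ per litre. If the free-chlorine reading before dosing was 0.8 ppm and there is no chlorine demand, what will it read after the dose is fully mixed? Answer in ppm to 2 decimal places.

Volume: 42,400 US gal × 3.785 L/gal = 160,484 L.
Available chlorine delivered: 208 g × 0.908 = 188.9 g as Cl₂.
Concentration rise: 188.9 g / 160,484 L = 1.177 mg/L = 1.18 ppm.
Final FC: 0.8 + 1.18 = 1.98 ppm.

1.98 ppm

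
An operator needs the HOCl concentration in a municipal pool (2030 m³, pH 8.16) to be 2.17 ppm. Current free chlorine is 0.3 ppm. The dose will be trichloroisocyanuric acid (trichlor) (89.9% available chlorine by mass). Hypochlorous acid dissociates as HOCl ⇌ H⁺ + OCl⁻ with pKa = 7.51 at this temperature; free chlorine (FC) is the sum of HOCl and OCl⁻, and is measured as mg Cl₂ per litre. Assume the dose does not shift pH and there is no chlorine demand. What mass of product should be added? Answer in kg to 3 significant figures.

26.1 kg

Volume: 2030 m³ = 2,030,000 L.
[OCl⁻]/[HOCl] = 10^(pH − pKa) = 10^(8.16 − 7.51) = 4.467; fraction as HOCl = 1/(1 + 4.467) = 0.1829.
Free chlorine required for 2.17 ppm HOCl: 2.17 / 0.1829 = 11.86 ppm.
FC to add: 11.86 − 0.3 = 11.56 mg/L as Cl₂.
Cl₂ equivalent: 11.56 mg/L × 2,030,000 L = 23,470 g.
Product at 89.9% available Cl: 23,470 / 0.899 = 26,110 g.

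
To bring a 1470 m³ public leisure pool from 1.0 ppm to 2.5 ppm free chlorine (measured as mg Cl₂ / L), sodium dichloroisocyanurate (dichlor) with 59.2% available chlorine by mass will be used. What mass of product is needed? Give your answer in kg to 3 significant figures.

Volume: 1470 m³ = 1,470,000 L.
Chlorine deficit: 2.5 − 1.0 = 1.5 ppm = 1.5 mg/L as Cl₂.
Cl₂ equivalent needed: 1.5 mg/L × 1,470,000 L = 2,205,000 mg = 2205 g.
Product at 59.2% available chlorine: 2205 / 0.592 = 3725 g.

3.72 kg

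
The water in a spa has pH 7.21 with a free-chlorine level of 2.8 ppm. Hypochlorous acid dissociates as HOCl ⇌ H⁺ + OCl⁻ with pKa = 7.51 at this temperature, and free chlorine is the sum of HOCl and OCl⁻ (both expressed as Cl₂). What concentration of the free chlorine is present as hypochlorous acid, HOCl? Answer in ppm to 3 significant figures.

1.87 ppm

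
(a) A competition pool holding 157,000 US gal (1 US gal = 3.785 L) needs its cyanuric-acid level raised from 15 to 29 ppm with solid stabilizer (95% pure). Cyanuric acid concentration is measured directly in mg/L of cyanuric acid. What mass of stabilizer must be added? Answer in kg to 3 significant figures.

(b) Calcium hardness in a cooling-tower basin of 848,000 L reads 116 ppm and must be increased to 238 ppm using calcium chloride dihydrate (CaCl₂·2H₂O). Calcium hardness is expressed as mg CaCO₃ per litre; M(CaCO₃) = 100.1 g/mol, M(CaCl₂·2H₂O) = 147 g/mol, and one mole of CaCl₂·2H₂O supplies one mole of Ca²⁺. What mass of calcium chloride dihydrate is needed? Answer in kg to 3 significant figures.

(a) 8.76 kg; (b) 152 kg

(a) Volume: 157,000 US gal × 3.785 L/gal = 594,245 L.
(a) CYA to add: (29 − 15) = 14 mg/L × 594,245 L = 8319 g cyanuric acid.
(a) At 95% purity: 8319 / 0.95 = 8757 g product.

(b) Hardness to add: (238 − 116) = 122 mg/L as CaCO₃ × 848,000 L = 103,500 g as CaCO₃.
(b) Moles of Ca²⁺ (1 mol Ca²⁺ ≡ 1 mol CaCO₃): 103,500 / 100.1 g/mol = 1034 mol.
(b) Mass of CaCl₂·2H₂O: 1034 × 147 = 151,900 g.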